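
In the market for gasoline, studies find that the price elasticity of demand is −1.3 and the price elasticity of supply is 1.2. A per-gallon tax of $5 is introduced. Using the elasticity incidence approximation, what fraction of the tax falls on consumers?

Consumers' share ≈ 0.48.

Incidence ratio: consumers' share ≈ εs / (εs + |εd|) = 1.2 / (1.2 + 1.3) = 0.48.
Supply is the less elastic side, so consumers bear the smaller share.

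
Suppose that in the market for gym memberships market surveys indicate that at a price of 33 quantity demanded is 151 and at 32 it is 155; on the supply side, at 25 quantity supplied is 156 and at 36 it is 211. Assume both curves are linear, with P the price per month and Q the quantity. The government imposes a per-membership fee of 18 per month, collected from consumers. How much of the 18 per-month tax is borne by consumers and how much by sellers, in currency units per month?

Consumers bear 10 per month; sellers bear 8 per month.

Demand slope: (155 − 151)/(32 − 33) = -4, so Qd = 283 − 4P.
Supply slope: (211 − 156)/(36 − 25) = 5, so Qs = 5P + 31.
Before the tax: set 283 − 4P = 5P + 31 → P* = 28, Q* = 171.
With the tax collected from consumers, demand (in seller-price terms) shifts: Qd = 283 − 4(P + 18).
Solving gives Q = 131 with consumers paying 38 and sellers receiving 20 (the 18 wedge).
Burden on consumers: 10; on sellers: 8. (They sum to 18.)
The less price-elastic side of the market bears the larger share of a per-unit tax.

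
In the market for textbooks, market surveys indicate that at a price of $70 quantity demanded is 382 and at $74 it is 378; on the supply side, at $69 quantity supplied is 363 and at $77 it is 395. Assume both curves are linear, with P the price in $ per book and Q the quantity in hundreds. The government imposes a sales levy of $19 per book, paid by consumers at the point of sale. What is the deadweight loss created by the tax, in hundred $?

Demand slope: (378 − 382)/(74 − 70) = -1, so Qd = 452 − P.
Supply slope: (395 − 363)/(77 − 69) = 4, so Qs = 4P + 87.
Before the tax: set 452 − P = 4P + 87 → P* = $73, Q* = 379.
With the tax collected from consumers, demand (in seller-price terms) shifts: Qd = 452 − (P + 19).
Solving gives Q = 363.8 with consumers paying $88.2 and suppliers receiving $69.2 (the $19 wedge).
Quantity falls by |ΔQ| = |379 − 363.8| = 15.2.
DWL = ½ · t · |ΔQ| = ½ · 19 · 15.2 = $144.4.

Deadweight loss = $144.4 hundred.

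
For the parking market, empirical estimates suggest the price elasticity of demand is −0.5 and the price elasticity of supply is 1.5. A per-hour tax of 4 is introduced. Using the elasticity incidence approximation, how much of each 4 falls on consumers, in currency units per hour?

Consumers bear ≈ 3 per hour.

Incidence ratio: consumers' share ≈ εs / (εs + |εd|) = 1.5 / (1.5 + 0.5) = 0.75.
So consumers bear ≈ 0.75 × 4 = 3; suppliers bear 1.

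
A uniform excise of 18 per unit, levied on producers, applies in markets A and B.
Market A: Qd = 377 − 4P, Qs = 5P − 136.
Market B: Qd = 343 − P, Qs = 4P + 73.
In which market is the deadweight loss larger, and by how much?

Market A: pre-tax P* = 57, Q* = 149; post-tax Q = 109; deadweight loss = 360.
Market B: pre-tax P* = 54, Q* = 289; post-tax Q = 274.6; deadweight loss = 129.6.
Difference: 360 vs 129.6 → market A is larger by 230.4.

Market A, by 230.4.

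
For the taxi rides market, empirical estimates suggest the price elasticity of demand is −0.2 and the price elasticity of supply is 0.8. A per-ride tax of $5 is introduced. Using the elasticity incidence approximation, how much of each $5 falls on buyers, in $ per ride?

Buyers bear ≈ $4 per ride.

Incidence ratio: buyers' share ≈ εs / (εs + |εd|) = 0.8 / (0.8 + 0.2) = 0.8.
So buyers bear ≈ 0.8 × $5 = $4; sellers bear $1.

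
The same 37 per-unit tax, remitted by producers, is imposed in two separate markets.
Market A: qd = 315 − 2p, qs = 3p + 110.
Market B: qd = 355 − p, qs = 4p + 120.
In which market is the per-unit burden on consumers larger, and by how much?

Market B, by 7.4.

Market A: pre-tax p* = 41, q* = 233; post-tax q = 188.6; per-unit burden on consumers = 22.2.
Market B: pre-tax p* = 47, q* = 308; post-tax q = 278.4; per-unit burden on consumers = 29.6.
Difference: 22.2 vs 29.6 → market B is larger by 7.4.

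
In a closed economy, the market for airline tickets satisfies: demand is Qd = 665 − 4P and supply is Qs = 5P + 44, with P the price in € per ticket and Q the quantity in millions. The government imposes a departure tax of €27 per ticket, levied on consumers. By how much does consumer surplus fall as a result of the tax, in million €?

Before the tax: set 665 − 4P = 5P + 44 → P* = €69, Q* = 389.
With the tax collected from consumers, demand (in seller-price terms) shifts: Qd = 665 − 4(P + 27).
New equilibrium: consumers pay €84, sellers receive €57, Q = 329. (Wedge: Pb − Ps = 27.)
ΔCS is the trapezoid between Q = 329 and Q = 389 of height €15: ½ · (389 + 329) · 15 = €5385.

Consumer surplus falls by €5385 million.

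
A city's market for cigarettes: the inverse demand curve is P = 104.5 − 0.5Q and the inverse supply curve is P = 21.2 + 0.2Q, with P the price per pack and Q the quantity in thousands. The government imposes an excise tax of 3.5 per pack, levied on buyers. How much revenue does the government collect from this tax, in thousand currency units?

Tax revenue = 399 thousand.

Inverting to Q(P) form: Qd = 209 − 2P; Qs = 5P − 106.
Without the tax, 209 − 2P = 5P − 106 gives 7P = 315, so P* = 45 and Q* = 119.
With the tax collected from buyers, demand (in seller-price terms) shifts: Qd = 209 − 2(P + 3.5).
Solving gives Q = 114 with buyers paying 47.5 and producers receiving 44 (the 3.5 wedge).
Revenue = t · Q = 3.5 · 114 = 399.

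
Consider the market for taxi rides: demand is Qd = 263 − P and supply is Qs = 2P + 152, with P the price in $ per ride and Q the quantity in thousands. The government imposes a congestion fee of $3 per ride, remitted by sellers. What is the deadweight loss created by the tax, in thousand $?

Deadweight loss = $3 thousand.

Without the tax, 263 − P = 2P + 152 gives 3P = 111, so P* = $37 and Q* = 226.
With the tax collected from sellers, supply shifts: Qs = 2(P − 3) + 152.
Solving gives Q = 224 with buyers paying $39 and sellers receiving $36 (the $3 wedge).
Quantity falls by |ΔQ| = |226 − 224| = 2.
DWL = ½ · t · |ΔQ| = ½ · 3 · 2 = $3.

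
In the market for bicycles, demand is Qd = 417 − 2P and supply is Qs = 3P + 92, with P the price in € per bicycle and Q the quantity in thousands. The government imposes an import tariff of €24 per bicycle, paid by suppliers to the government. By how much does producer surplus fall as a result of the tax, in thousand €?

Producer surplus falls by €2616.96 thousand.

Without the tax, 417 − 2P = 3P + 92 gives 5P = 325, so P* = €65 and Q* = 287.
With the tax collected from suppliers, supply shifts: Qs = 3(P − 24) + 92.
Solving gives Q = 258.2 with buyers paying €79.4 and suppliers receiving €55.4 (the €24 wedge).
ΔPS is the trapezoid between Q = 258.2 and Q = 287 of height €9.6: ½ · (287 + 258.2) · 9.6 = €2616.96.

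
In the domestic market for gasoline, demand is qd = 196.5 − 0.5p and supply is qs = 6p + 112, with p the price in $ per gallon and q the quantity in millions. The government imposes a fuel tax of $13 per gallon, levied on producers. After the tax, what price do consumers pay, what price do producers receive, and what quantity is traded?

Consumers pay $25; producers receive $12; quantity = 184.

Before the tax: set 196.5 − 0.5p = 6p + 112 → p* = $13, q* = 190.
With the tax collected from producers, supply shifts: qs = 6(p − 13) + 112.
New equilibrium: consumers pay $25, producers receive $12, q = 184. (Wedge: pb − ps = 13.)
The less price-elastic side of the market bears the larger share of a per-unit tax.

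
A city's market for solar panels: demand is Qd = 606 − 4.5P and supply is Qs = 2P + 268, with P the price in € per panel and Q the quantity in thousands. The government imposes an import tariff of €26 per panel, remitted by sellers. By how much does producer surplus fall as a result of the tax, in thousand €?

Without the tax, 606 − 4.5P = 2P + 268 gives 6.5P = 338, so P* = €52 and Q* = 372.
With the tax collected from sellers, supply shifts: Qs = 2(P − 26) + 268.
Solving gives Q = 336 with buyers paying €60 and sellers receiving €34 (the €26 wedge).
ΔPS is the trapezoid between Q = 336 and Q = 372 of height €18: ½ · (372 + 336) · 18 = €6372.

Producer surplus falls by €6372 thousand.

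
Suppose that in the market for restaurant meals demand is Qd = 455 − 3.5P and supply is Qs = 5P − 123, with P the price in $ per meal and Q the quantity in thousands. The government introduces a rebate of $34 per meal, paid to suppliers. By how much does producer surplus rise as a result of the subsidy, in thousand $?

Producer surplus rises by $3528 thousand.

Before the subsidy: set 455 − 3.5P = 5P − 123 → P* = $68, Q* = 217.
With a per-unit subsidy paid to suppliers, each receives P + 34 per unit sold, so supply becomes Qs = 5(P + 34) − 123.
Solving gives Q = 287 with consumers paying $48 and suppliers receiving $82 (the $34 wedge).
ΔPS is the trapezoid between Q = 287 and Q = 217 of height $14: ½ · (217 + 287) · 14 = $3528.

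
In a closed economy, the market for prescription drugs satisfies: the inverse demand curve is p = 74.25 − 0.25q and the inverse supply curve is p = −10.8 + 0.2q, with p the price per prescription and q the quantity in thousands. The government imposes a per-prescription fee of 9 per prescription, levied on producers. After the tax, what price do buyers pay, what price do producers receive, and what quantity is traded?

Rewrite in direct form: qd = 297 − 4p and qs = 5p + 54.
Before the tax: set 297 − 4p = 5p + 54 → p* = 27, q* = 189.
With the tax collected from producers, supply shifts: qs = 5(p − 9) + 54.
New equilibrium: buyers pay 32, producers receive 23, q = 169. (Wedge: pb − ps = 9.)

Buyers pay 32; producers receive 23; quantity = 169.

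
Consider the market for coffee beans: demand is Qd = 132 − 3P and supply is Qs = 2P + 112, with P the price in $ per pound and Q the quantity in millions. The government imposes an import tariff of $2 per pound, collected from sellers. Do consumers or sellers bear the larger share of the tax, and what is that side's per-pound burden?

Sellers bear the larger share: $1.2 per pound.

Without the tax, 132 − 3P = 2P + 112 gives 5P = 20, so P* = $4 and Q* = 120.
With the tax collected from sellers, supply shifts: Qs = 2(P − 2) + 112.
Solving gives Q = 117.6 with consumers paying $4.8 and sellers receiving $2.8 (the $2 wedge).
Per-pound burden: consumers $0.8, sellers $1.2.
Sellers take the larger share because supply is less price-elastic here (demand slope 3 vs supply slope 2).
The less price-elastic side of the market bears the larger share of a per-unit tax.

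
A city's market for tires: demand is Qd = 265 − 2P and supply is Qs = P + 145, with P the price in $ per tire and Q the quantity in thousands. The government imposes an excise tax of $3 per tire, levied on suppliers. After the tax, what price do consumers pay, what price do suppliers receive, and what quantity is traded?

Before the tax: set 265 − 2P = P + 145 → P* = $40, Q* = 185.
With the tax collected from suppliers, supply shifts: Qs = (P − 3) + 145.
Solving gives Q = 183 with consumers paying $41 and suppliers receiving $38 (the $3 wedge).
The less price-elastic side of the market bears the larger share of a per-unit tax.

Consumers pay $41; suppliers receive $38; quantity = 183.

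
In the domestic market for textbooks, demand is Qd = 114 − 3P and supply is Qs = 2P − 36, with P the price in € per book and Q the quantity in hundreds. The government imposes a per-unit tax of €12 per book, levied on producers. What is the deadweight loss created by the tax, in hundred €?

Deadweight loss = €86.4 hundred.

Before the tax: set 114 − 3P = 2P − 36 → P* = €30, Q* = 24.
With the tax collected from producers, supply shifts: Qs = 2(P − 12) − 36.
New equilibrium: buyers pay €34.8, producers receive €22.8, Q = 9.6. (Wedge: Pb − Ps = 12.)
Quantity falls by |ΔQ| = |24 − 9.6| = 14.4.
DWL = ½ · t · |ΔQ| = ½ · 12 · 14.4 = €86.4.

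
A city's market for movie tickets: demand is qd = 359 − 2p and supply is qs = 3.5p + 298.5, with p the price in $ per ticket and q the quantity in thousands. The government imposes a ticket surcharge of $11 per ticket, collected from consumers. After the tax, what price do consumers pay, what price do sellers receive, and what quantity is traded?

Consumers pay $18; sellers receive $7; quantity = 323.

Without the tax, 359 − 2p = 3.5p + 298.5 gives 5.5p = 60.5, so p* = $11 and q* = 337.
With the tax collected from consumers, demand (in seller-price terms) shifts: qd = 359 − 2(p + 11).
Solving gives q = 323 with consumers paying $18 and sellers receiving $7 (the $11 wedge).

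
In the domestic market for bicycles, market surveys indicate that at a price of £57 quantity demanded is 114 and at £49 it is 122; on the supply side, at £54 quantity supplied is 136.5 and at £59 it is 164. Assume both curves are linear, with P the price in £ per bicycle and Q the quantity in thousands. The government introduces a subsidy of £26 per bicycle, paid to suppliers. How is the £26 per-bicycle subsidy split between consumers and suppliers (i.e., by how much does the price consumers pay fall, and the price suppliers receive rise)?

Demand slope: (122 − 114)/(49 − 57) = -1, so Qd = 171 − P.
Supply slope: (164 − 136.5)/(59 − 54) = 5.5, so Qs = 5.5P − 160.5.
Before the subsidy: set 171 − P = 5.5P − 160.5 → P* = £51, Q* = 120.
With a per-unit subsidy paid to suppliers, each receives P + 26 per unit sold, so supply becomes Qs = 5.5(P + 26) − 160.5.
Solving gives Q = 142 with consumers paying £29 and suppliers receiving £55 (the £26 wedge).
Gain to consumers: £22; to suppliers: £4. (They sum to £26.)

Consumers gain £22 per bicycle; suppliers gain £4 per bicycle.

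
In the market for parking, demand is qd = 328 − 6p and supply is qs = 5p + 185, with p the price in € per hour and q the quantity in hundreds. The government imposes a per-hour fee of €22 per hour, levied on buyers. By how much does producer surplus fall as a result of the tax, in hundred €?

Producer surplus falls by €2640 hundred.

Without the tax, 328 − 6p = 5p + 185 gives 11p = 143, so p* = €13 and q* = 250.
With the tax collected from buyers, demand (in seller-price terms) shifts: qd = 328 − 6(p + 22).
New equilibrium: buyers pay €23, suppliers receive €1, q = 190. (Wedge: pb − ps = 22.)
ΔPS is the trapezoid between Q = 190 and Q = 250 of height €12: ½ · (250 + 190) · 12 = €2640.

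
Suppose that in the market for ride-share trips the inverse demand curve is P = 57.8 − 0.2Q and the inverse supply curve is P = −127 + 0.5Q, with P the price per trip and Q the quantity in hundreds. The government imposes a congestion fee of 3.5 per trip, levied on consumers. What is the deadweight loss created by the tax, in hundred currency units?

Deadweight loss = 8.75 hundred.

Inverting to Q(P) form: Qd = 289 − 5P; Qs = 2P + 254.
Before the tax: set 289 − 5P = 2P + 254 → P* = 5, Q* = 264.
With the tax collected from consumers, demand (in seller-price terms) shifts: Qd = 289 − 5(P + 3.5).
New equilibrium: consumers pay 6, suppliers receive 2.5, Q = 259. (Wedge: Pb − Ps = 3.5.)
Quantity falls by |ΔQ| = |264 − 259| = 5.
DWL = ½ · t · |ΔQ| = ½ · 3.5 · 5 = 8.75.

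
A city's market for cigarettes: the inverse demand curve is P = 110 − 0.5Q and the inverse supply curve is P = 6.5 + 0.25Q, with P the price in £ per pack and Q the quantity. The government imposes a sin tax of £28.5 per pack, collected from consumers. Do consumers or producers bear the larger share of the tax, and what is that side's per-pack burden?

Rewrite in direct form: Qd = 220 − 2P and Qs = 4P − 26.
Without the tax, 220 − 2P = 4P − 26 gives 6P = 246, so P* = £41 and Q* = 138.
With the tax collected from consumers, demand (in seller-price terms) shifts: Qd = 220 − 2(P + 28.5).
Solving gives Q = 100 with consumers paying £60 and producers receiving £31.5 (the £28.5 wedge).
Per-pack burden: consumers £19, producers £9.5.
Consumers take the larger share because demand is less price-elastic here (demand slope 2 vs supply slope 4).
The less price-elastic side of the market bears the larger share of a per-unit tax.

Consumers bear the larger share: £19 per pack.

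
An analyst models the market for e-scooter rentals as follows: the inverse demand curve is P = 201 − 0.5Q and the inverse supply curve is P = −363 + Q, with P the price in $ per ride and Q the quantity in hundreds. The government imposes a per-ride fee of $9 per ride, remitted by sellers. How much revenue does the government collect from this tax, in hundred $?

Rewrite in direct form: Qd = 402 − 2P and Qs = P + 363.
Before the tax: set 402 − 2P = P + 363 → P* = $13, Q* = 376.
With the tax collected from sellers, supply shifts: Qs = (P − 9) + 363.
Solving gives Q = 370 with consumers paying $16 and sellers receiving $7 (the $9 wedge).
Revenue = t · Q = 9 · 370 = $3330.

Tax revenue = $3330 hundred.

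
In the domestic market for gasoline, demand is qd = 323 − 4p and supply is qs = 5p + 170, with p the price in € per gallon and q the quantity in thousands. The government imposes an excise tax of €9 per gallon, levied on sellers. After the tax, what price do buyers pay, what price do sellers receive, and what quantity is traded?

Buyers pay €22; sellers receive €13; quantity = 235.

Without the tax, 323 − 4p = 5p + 170 gives 9p = 153, so p* = €17 and q* = 255.
With the tax collected from sellers, supply shifts: qs = 5(p − 9) + 170.
Solving gives q = 235 with buyers paying €22 and sellers receiving €13 (the €9 wedge).
The less price-elastic side of the market bears the larger share of a per-unit tax.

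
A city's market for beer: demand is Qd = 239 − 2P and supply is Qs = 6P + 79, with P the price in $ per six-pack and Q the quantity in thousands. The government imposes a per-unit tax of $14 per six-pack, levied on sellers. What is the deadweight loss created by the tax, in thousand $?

Deadweight loss = $147 thousand.

Without the tax, 239 − 2P = 6P + 79 gives 8P = 160, so P* = $20 and Q* = 199.
With the tax collected from sellers, supply shifts: Qs = 6(P − 14) + 79.
New equilibrium: consumers pay $30.5, sellers receive $16.5, Q = 178. (Wedge: Pb − Ps = 14.)
Quantity falls by |ΔQ| = |199 − 178| = 21.
DWL = ½ · t · |ΔQ| = ½ · 14 · 21 = $147.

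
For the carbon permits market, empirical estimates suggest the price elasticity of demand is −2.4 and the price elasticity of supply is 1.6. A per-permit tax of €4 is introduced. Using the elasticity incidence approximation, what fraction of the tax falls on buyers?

Buyers' share ≈ 0.4.

Incidence ratio: buyers' share ≈ εs / (εs + |εd|) = 1.6 / (1.6 + 2.4) = 0.4.
Supply is the less elastic side, so buyers bear the smaller share.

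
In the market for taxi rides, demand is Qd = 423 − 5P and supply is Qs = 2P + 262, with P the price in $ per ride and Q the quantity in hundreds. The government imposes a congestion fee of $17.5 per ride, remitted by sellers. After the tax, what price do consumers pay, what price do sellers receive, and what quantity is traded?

Without the tax, 423 − 5P = 2P + 262 gives 7P = 161, so P* = $23 and Q* = 308.
With the tax collected from sellers, supply shifts: Qs = 2(P − 17.5) + 262.
New equilibrium: consumers pay $28, sellers receive $10.5, Q = 283. (Wedge: Pb − Ps = 17.5.)

Consumers pay $28; sellers receive $10.5; quantity = 283.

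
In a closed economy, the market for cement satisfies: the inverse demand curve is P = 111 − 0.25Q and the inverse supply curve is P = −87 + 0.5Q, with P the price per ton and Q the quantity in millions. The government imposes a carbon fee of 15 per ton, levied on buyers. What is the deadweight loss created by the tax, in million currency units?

Rewrite in direct form: Qd = 444 − 4P and Qs = 2P + 174.
Without the tax, 444 − 4P = 2P + 174 gives 6P = 270, so P* = 45 and Q* = 264.
With the tax collected from buyers, demand (in seller-price terms) shifts: Qd = 444 − 4(P + 15).
Solving gives Q = 244 with buyers paying 50 and sellers receiving 35 (the 15 wedge).
Quantity falls by |ΔQ| = |264 − 244| = 20.
DWL = ½ · t · |ΔQ| = ½ · 15 · 20 = 150.

Deadweight loss = 150 million.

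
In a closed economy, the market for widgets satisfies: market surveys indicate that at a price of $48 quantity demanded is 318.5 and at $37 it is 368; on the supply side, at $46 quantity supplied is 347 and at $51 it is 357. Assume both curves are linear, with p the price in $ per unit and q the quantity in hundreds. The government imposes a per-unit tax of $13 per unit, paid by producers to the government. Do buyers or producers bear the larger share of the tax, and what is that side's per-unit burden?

Demand slope: (368 − 318.5)/(37 − 48) = -4.5, so qd = 534.5 − 4.5p.
Supply slope: (357 − 347)/(51 − 46) = 2, so qs = 2p + 255.
Before the tax: set 534.5 − 4.5p = 2p + 255 → p* = $43, q* = 341.
With the tax collected from producers, supply shifts: qs = 2(p − 13) + 255.
Solving gives q = 323 with buyers paying $47 and producers receiving $34 (the $13 wedge).
Per-unit burden: buyers $4, producers $9.
Producers take the larger share because supply is less price-elastic here (demand slope 4.5 vs supply slope 2).

Producers bear the larger share: $9 per unit.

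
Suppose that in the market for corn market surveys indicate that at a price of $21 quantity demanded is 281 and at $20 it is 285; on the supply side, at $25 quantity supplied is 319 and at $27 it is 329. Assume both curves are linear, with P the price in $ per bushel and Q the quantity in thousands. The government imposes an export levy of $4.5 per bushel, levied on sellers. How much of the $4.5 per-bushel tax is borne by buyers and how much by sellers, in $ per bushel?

Buyers bear $2.5 per bushel; sellers bear $2 per bushel.

Demand slope: (285 − 281)/(20 − 21) = -4, so Qd = 365 − 4P.
Supply slope: (329 − 319)/(27 − 25) = 5, so Qs = 5P + 194.
Without the tax, 365 − 4P = 5P + 194 gives 9P = 171, so P* = $19 and Q* = 289.
With the tax collected from sellers, supply shifts: Qs = 5(P − 4.5) + 194.
Solving gives Q = 279 with buyers paying $21.5 and sellers receiving $17 (the $4.5 wedge).
Burden on buyers: $2.5; on sellers: $2. (They sum to $4.5.)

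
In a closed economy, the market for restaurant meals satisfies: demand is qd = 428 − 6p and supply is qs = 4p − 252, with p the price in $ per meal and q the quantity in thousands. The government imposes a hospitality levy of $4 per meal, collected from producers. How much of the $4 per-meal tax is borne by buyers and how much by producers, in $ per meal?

Without the tax, 428 − 6p = 4p − 252 gives 10p = 680, so p* = $68 and q* = 20.
With the tax collected from producers, supply shifts: qs = 4(p − 4) − 252.
New equilibrium: buyers pay $69.6, producers receive $65.6, q = 10.4. (Wedge: pb − ps = 4.)
Burden on buyers: $1.6; on producers: $2.4. (They sum to $4.)

Buyers bear $1.6 per meal; producers bear $2.4 per meal.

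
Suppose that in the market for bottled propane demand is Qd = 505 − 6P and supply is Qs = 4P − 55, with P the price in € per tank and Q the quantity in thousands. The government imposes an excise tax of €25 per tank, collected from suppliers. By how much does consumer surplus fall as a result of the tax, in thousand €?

Without the tax, 505 − 6P = 4P − 55 gives 10P = 560, so P* = €56 and Q* = 169.
With the tax collected from suppliers, supply shifts: Qs = 4(P − 25) − 55.
Solving gives Q = 109 with consumers paying €66 and suppliers receiving €41 (the €25 wedge).
ΔCS is the trapezoid between Q = 109 and Q = 169 of height €10: ½ · (169 + 109) · 10 = €1390.

Consumer surplus falls by €1390 thousand.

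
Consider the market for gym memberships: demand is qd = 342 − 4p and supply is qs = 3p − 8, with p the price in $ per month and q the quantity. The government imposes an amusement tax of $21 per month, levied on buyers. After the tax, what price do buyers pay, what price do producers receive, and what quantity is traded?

Without the tax, 342 − 4p = 3p − 8 gives 7p = 350, so p* = $50 and q* = 142.
With the tax collected from buyers, demand (in seller-price terms) shifts: qd = 342 − 4(p + 21).
New equilibrium: buyers pay $59, producers receive $38, q = 106. (Wedge: pb − ps = 21.)

Buyers pay $59; producers receive $38; quantity = 106.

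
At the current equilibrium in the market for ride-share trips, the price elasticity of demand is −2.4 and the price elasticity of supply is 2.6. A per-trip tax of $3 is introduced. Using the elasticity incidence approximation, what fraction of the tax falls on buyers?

Buyers' share ≈ 0.52.

Incidence ratio: buyers' share ≈ εs / (εs + |εd|) = 2.6 / (2.6 + 2.4) = 0.52.
Supply is the more elastic side, so buyers bear the larger share.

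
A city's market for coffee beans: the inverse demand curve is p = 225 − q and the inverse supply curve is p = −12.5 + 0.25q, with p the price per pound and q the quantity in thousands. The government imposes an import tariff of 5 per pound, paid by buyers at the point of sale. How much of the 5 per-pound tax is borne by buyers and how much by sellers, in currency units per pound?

Rewrite in direct form: qd = 225 − p and qs = 4p + 50.
Before the tax: set 225 − p = 4p + 50 → p* = 35, q* = 190.
With the tax collected from buyers, demand (in seller-price terms) shifts: qd = 225 − (p + 5).
Solving gives q = 186 with buyers paying 39 and sellers receiving 34 (the 5 wedge).
Burden on buyers: 4; on sellers: 1. (They sum to 5.)
The less price-elastic side of the market bears the larger share of a per-unit tax.

Buyers bear 4 per pound; sellers bear 1 per pound.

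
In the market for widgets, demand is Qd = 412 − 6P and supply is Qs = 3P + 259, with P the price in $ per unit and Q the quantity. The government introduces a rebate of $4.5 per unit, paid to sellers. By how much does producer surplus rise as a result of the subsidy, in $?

Without the subsidy, 412 − 6P = 3P + 259 gives 9P = 153, so P* = $17 and Q* = 310.
With a per-unit subsidy paid to sellers, each receives P + 4.5 per unit sold, so supply becomes Qs = 3(P + 4.5) + 259.
New equilibrium: buyers pay $15.5, sellers receive $20, Q = 319. (Wedge: Pb − Ps = −4.5.)
ΔPS is the trapezoid between Q = 319 and Q = 310 of height $3: ½ · (310 + 319) · 3 = $943.5.

Producer surplus rises by $943.5.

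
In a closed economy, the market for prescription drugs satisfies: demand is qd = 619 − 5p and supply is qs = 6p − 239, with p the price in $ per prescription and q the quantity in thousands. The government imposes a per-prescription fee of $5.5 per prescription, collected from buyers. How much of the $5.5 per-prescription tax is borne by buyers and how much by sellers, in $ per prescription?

Buyers bear $3 per prescription; sellers bear $2.5 per prescription.

Without the tax, 619 − 5p = 6p − 239 gives 11p = 858, so p* = $78 and q* = 229.
With the tax collected from buyers, demand (in seller-price terms) shifts: qd = 619 − 5(p + 5.5).
Solving gives q = 214 with buyers paying $81 and sellers receiving $75.5 (the $5.5 wedge).
Burden on buyers: $3; on sellers: $2.5. (They sum to $5.5.)
The less price-elastic side of the market bears the larger share of a per-unit tax.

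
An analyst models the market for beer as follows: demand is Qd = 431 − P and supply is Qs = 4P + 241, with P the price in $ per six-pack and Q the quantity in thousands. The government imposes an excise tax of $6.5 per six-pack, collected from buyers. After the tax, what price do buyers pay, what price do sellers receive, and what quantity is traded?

Before the tax: set 431 − P = 4P + 241 → P* = $38, Q* = 393.
With the tax collected from buyers, demand (in seller-price terms) shifts: Qd = 431 − (P + 6.5).
New equilibrium: buyers pay $43.2, sellers receive $36.7, Q = 387.8. (Wedge: Pb − Ps = 6.5.)

Buyers pay $43.2; sellers receive $36.7; quantity = 387.8.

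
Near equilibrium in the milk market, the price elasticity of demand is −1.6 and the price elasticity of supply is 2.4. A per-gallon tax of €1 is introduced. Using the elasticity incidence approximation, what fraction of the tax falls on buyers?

Buyers' share ≈ 0.6.

Incidence ratio: buyers' share ≈ εs / (εs + |εd|) = 2.4 / (2.4 + 1.6) = 0.6.
Supply is the more elastic side, so buyers bear the larger share.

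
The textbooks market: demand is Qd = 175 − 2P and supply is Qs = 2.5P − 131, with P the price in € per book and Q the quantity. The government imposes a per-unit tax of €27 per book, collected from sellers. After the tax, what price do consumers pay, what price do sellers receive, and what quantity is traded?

Without the tax, 175 − 2P = 2.5P − 131 gives 4.5P = 306, so P* = €68 and Q* = 39.
With the tax collected from sellers, supply shifts: Qs = 2.5(P − 27) − 131.
Solving gives Q = 9 with consumers paying €83 and sellers receiving €56 (the €27 wedge).
The less price-elastic side of the market bears the larger share of a per-unit tax.

Consumers pay €83; sellers receive €56; quantity = 9.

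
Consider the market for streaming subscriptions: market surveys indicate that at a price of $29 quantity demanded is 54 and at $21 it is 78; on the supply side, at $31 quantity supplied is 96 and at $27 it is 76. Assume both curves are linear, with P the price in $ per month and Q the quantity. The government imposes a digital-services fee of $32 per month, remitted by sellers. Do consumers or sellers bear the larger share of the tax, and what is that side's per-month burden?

Demand slope: (78 − 54)/(21 − 29) = -3, so Qd = 141 − 3P.
Supply slope: (76 − 96)/(27 − 31) = 5, so Qs = 5P − 59.
Before the tax: set 141 − 3P = 5P − 59 → P* = $25, Q* = 66.
With the tax collected from sellers, supply shifts: Qs = 5(P − 32) − 59.
New equilibrium: consumers pay $45, sellers receive $13, Q = 6. (Wedge: Pb − Ps = 32.)
Per-month burden: consumers $20, sellers $12.
Consumers take the larger share because demand is less price-elastic here (demand slope 3 vs supply slope 5).
The less price-elastic side of the market bears the larger share of a per-unit tax.

Consumers bear the larger share: $20 per month.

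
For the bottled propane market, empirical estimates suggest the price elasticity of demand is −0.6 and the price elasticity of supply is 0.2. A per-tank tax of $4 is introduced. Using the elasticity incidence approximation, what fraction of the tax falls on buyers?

Buyers' share ≈ 0.25.

Incidence ratio: buyers' share ≈ εs / (εs + |εd|) = 0.2 / (0.2 + 0.6) = 0.25.
Supply is the less elastic side, so buyers bear the smaller share.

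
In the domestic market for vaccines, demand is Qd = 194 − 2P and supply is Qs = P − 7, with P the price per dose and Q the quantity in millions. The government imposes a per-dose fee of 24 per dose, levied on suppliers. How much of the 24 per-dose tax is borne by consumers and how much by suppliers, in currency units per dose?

Consumers bear 8 per dose; suppliers bear 16 per dose.

Without the tax, 194 − 2P = P − 7 gives 3P = 201, so P* = 67 and Q* = 60.
With the tax collected from suppliers, supply shifts: Qs = (P − 24) − 7.
Solving gives Q = 44 with consumers paying 75 and suppliers receiving 51 (the 24 wedge).
Burden on consumers: 8; on suppliers: 16. (They sum to 24.)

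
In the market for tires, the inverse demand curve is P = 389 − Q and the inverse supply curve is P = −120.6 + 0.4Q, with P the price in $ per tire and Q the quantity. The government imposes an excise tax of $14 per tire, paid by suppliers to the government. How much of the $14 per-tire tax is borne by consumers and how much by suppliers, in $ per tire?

Inverting to Q(P) form: Qd = 389 − P; Qs = 2.5P + 301.5.
Without the tax, 389 − P = 2.5P + 301.5 gives 3.5P = 87.5, so P* = $25 and Q* = 364.
With the tax collected from suppliers, supply shifts: Qs = 2.5(P − 14) + 301.5.
New equilibrium: consumers pay $35, suppliers receive $21, Q = 354. (Wedge: Pb − Ps = 14.)
Burden on consumers: $10; on suppliers: $4. (They sum to $14.)
The less price-elastic side of the market bears the larger share of a per-unit tax.

Consumers bear $10 per tire; suppliers bear $4 per tire.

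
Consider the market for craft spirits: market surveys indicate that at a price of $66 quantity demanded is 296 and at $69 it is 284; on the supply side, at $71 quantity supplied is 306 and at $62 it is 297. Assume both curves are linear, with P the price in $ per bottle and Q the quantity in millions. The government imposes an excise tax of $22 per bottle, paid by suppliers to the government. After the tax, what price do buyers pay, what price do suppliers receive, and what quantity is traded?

Buyers pay $69.4; suppliers receive $47.4; quantity = 282.4.

Demand slope: (284 − 296)/(69 − 66) = -4, so Qd = 560 − 4P.
Supply slope: (297 − 306)/(62 − 71) = 1, so Qs = P + 235.
Without the tax, 560 − 4P = P + 235 gives 5P = 325, so P* = $65 and Q* = 300.
With the tax collected from suppliers, supply shifts: Qs = (P − 22) + 235.
Solving gives Q = 282.4 with buyers paying $69.4 and suppliers receiving $47.4 (the $22 wedge).
The less price-elastic side of the market bears the larger share of a per-unit tax.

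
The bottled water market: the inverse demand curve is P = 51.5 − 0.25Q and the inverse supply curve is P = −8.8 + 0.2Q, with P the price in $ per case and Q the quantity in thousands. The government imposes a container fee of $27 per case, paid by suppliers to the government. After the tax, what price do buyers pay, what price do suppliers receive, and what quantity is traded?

Buyers pay $33; suppliers receive $6; quantity = 74.

Inverting to Q(P) form: Qd = 206 − 4P; Qs = 5P + 44.
Before the tax: set 206 − 4P = 5P + 44 → P* = $18, Q* = 134.
With the tax collected from suppliers, supply shifts: Qs = 5(P − 27) + 44.
New equilibrium: buyers pay $33, suppliers receive $6, Q = 74. (Wedge: Pb − Ps = 27.)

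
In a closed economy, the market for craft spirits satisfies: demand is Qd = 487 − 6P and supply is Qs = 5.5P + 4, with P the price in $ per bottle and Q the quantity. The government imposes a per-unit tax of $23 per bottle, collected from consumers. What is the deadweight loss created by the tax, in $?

Without the tax, 487 − 6P = 5.5P + 4 gives 11.5P = 483, so P* = $42 and Q* = 235.
With the tax collected from consumers, demand (in seller-price terms) shifts: Qd = 487 − 6(P + 23).
Solving gives Q = 169 with consumers paying $53 and sellers receiving $30 (the $23 wedge).
Quantity falls by |ΔQ| = |235 − 169| = 66.
DWL = ½ · t · |ΔQ| = ½ · 23 · 66 = $759.

Deadweight loss = $759.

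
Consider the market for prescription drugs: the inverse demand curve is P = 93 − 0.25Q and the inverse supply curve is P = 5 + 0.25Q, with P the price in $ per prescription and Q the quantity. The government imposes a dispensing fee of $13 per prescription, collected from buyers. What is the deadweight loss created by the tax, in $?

Rewrite in direct form: Qd = 372 − 4P and Qs = 4P − 20.
Without the tax, 372 − 4P = 4P − 20 gives 8P = 392, so P* = $49 and Q* = 176.
With the tax collected from buyers, demand (in seller-price terms) shifts: Qd = 372 − 4(P + 13).
Solving gives Q = 150 with buyers paying $55.5 and producers receiving $42.5 (the $13 wedge).
Quantity falls by |ΔQ| = |176 − 150| = 26.
DWL = ½ · t · |ΔQ| = ½ · 13 · 26 = $169.

Deadweight loss = $169.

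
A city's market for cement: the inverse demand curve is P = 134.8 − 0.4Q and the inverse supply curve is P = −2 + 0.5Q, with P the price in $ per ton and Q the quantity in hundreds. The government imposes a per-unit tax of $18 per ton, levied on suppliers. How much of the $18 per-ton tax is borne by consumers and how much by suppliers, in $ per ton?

Rewrite in direct form: Qd = 337 − 2.5P and Qs = 2P + 4.
Before the tax: set 337 − 2.5P = 2P + 4 → P* = $74, Q* = 152.
With the tax collected from suppliers, supply shifts: Qs = 2(P − 18) + 4.
New equilibrium: consumers pay $82, suppliers receive $64, Q = 132. (Wedge: Pb − Ps = 18.)
Burden on consumers: $8; on suppliers: $10. (They sum to $18.)
The less price-elastic side of the market bears the larger share of a per-unit tax.

Consumers bear $8 per ton; suppliers bear $10 per ton.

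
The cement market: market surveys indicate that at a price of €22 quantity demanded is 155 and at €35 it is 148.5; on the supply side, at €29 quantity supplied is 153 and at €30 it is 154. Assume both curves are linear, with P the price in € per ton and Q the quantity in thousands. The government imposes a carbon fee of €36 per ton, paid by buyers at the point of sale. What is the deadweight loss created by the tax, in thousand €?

Demand slope: (148.5 − 155)/(35 − 22) = -0.5, so Qd = 166 − 0.5P.
Supply slope: (154 − 153)/(30 − 29) = 1, so Qs = P + 124.
Before the tax: set 166 − 0.5P = P + 124 → P* = €28, Q* = 152.
With the tax collected from buyers, demand (in seller-price terms) shifts: Qd = 166 − 0.5(P + 36).
New equilibrium: buyers pay €52, sellers receive €16, Q = 140. (Wedge: Pb − Ps = 36.)
Quantity falls by |ΔQ| = |152 − 140| = 12.
DWL = ½ · t · |ΔQ| = ½ · 36 · 12 = €216.

Deadweight loss = €216 thousand.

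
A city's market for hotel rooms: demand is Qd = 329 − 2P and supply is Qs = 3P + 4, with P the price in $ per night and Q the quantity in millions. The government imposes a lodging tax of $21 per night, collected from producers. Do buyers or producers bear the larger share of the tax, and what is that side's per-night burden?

Buyers bear the larger share: $12.6 per night.

Without the tax, 329 − 2P = 3P + 4 gives 5P = 325, so P* = $65 and Q* = 199.
With the tax collected from producers, supply shifts: Qs = 3(P − 21) + 4.
Solving gives Q = 173.8 with buyers paying $77.6 and producers receiving $56.6 (the $21 wedge).
Per-night burden: buyers $12.6, producers $8.4.
Buyers take the larger share because demand is less price-elastic here (demand slope 2 vs supply slope 3).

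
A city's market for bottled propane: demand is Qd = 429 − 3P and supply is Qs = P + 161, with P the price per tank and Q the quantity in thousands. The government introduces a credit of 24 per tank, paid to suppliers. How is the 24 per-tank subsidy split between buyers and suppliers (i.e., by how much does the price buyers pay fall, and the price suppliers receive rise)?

Buyers gain 6 per tank; suppliers gain 18 per tank.

Before the subsidy: set 429 − 3P = P + 161 → P* = 67, Q* = 228.
With a per-unit subsidy paid to suppliers, each receives P + 24 per unit sold, so supply becomes Qs = (P + 24) + 161.
New equilibrium: buyers pay 61, suppliers receive 85, Q = 246. (Wedge: Pb − Ps = −24.)
Gain to buyers: 6; to suppliers: 18. (They sum to 24.)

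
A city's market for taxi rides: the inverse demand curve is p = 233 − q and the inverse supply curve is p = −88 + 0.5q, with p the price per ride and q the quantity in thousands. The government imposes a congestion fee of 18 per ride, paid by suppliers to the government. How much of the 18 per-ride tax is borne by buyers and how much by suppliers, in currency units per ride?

Rewrite in direct form: qd = 233 − p and qs = 2p + 176.
Without the tax, 233 − p = 2p + 176 gives 3p = 57, so p* = 19 and q* = 214.
With the tax collected from suppliers, supply shifts: qs = 2(p − 18) + 176.
New equilibrium: buyers pay 31, suppliers receive 13, q = 202. (Wedge: pb − ps = 18.)
Burden on buyers: 12; on suppliers: 6. (They sum to 18.)
The less price-elastic side of the market bears the larger share of a per-unit tax.

Buyers bear 12 per ride; suppliers bear 6 per ride.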